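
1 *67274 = 67274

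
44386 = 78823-34437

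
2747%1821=926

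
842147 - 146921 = 695226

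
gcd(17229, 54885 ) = 3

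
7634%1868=162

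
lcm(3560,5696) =28480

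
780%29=26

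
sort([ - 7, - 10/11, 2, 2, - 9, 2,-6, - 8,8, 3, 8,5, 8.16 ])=[ - 9, -8, - 7,-6, - 10/11, 2, 2,2, 3, 5,8, 8,  8.16 ] 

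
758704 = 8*94838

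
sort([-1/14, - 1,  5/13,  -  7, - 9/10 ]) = [- 7, - 1, - 9/10, - 1/14, 5/13]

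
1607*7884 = 12669588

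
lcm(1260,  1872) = 65520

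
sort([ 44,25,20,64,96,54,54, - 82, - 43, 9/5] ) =[ - 82, - 43,9/5,  20, 25, 44,  54, 54, 64, 96 ]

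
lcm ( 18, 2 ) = 18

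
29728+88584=118312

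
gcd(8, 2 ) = 2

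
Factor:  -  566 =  - 2^1*283^1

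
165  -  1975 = -1810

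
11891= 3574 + 8317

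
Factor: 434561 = 434561^1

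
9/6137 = 9/6137 = 0.00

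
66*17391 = 1147806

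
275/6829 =275/6829 = 0.04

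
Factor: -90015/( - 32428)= 2^( - 2)*3^1*5^1*11^( - 2) *17^1*67^ ( - 1)*353^1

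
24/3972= 2/331 = 0.01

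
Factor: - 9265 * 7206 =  - 2^1*3^1*5^1 * 17^1*109^1 * 1201^1  =  -66763590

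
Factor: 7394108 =2^2 *43^1*42989^1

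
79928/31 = 2578 + 10/31 =2578.32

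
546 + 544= 1090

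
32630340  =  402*81170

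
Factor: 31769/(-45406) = -2^( - 1 )*73^( - 1)*311^ (- 1 )*31769^1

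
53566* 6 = 321396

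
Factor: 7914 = 2^1*3^1*1319^1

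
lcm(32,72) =288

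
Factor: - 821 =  - 821^1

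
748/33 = 68/3=22.67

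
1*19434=19434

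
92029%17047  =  6794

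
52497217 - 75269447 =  - 22772230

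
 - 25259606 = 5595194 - 30854800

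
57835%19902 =18031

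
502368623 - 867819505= - 365450882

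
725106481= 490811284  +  234295197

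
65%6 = 5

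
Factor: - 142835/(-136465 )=583/557 = 11^1 * 53^1*557^ ( - 1)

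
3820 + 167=3987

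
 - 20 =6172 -6192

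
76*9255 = 703380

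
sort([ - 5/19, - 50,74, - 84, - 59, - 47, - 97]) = [-97, - 84 , - 59, - 50, - 47, - 5/19,74]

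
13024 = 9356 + 3668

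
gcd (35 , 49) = 7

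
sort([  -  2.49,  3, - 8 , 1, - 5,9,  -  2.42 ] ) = [ - 8, - 5, - 2.49, - 2.42,1 , 3,9]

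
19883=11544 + 8339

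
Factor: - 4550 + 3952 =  -2^1*13^1*23^1 = - 598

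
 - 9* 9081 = - 81729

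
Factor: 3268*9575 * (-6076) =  - 190124723600 = -2^4 * 5^2*7^2 *19^1 * 31^1*43^1*383^1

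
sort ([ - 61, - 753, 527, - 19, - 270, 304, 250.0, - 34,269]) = [-753, - 270, - 61,- 34 , - 19,250.0, 269, 304,  527]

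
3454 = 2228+1226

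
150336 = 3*50112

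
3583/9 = 3583/9 =398.11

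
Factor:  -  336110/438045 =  - 122/159 = -2^1*3^ ( - 1)*53^( - 1)*61^1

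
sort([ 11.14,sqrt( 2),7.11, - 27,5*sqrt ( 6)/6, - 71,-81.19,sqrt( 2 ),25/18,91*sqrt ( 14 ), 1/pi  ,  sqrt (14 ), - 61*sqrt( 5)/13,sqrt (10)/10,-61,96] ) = [ - 81.19, - 71,- 61, - 27, - 61*sqrt( 5)/13, sqrt( 10 )/10,1/pi,  25/18, sqrt( 2), sqrt (2),  5*sqrt( 6 )/6,sqrt(14 ),7.11  ,  11.14,96,91 * sqrt(14 ) ]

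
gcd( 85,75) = 5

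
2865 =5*573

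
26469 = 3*8823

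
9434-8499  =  935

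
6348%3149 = 50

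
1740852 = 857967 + 882885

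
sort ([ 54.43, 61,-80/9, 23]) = [ - 80/9,23,54.43, 61]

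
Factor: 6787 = 11^1*617^1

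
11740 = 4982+6758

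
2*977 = 1954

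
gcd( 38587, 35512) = 1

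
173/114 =1 + 59/114 = 1.52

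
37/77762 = 37/77762=0.00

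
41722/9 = 41722/9 =4635.78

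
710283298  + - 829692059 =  - 119408761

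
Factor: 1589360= 2^4*5^1*19867^1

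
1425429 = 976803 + 448626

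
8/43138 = 4/21569=0.00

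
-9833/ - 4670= 2+ 493/4670  =  2.11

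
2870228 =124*23147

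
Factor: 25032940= 2^2 * 5^1*109^1*11483^1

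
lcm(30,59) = 1770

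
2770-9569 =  - 6799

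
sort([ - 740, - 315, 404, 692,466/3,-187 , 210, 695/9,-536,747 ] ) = [ - 740, - 536,  -  315, - 187,695/9,466/3,210,404,692,747 ]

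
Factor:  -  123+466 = 343=7^3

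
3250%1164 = 922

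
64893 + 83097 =147990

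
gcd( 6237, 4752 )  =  297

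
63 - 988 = -925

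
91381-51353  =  40028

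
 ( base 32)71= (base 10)225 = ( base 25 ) 90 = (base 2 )11100001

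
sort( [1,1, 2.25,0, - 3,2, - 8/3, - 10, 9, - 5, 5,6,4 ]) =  [ - 10, - 5, -3, - 8/3,0 , 1, 1 , 2,  2.25,4,5,  6,9] 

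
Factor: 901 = 17^1*53^1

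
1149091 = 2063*557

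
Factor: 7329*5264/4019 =38579856/4019 = 2^4*3^1*7^2*47^1*349^1*4019^( - 1)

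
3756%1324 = 1108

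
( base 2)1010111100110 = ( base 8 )12746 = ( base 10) 5606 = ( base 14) 2086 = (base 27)7IH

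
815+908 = 1723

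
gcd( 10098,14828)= 22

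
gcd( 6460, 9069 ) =1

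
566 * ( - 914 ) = - 517324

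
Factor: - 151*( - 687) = 3^1* 151^1*229^1  =  103737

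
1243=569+674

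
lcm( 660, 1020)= 11220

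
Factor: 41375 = 5^3 * 331^1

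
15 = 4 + 11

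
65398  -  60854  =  4544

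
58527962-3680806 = 54847156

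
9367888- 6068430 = 3299458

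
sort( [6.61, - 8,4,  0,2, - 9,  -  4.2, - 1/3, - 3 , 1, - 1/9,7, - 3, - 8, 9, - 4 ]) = [- 9,-8, -8, - 4.2, - 4, - 3, - 3, - 1/3, - 1/9, 0,1,  2,4,6.61,7,  9]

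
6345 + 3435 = 9780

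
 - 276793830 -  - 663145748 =386351918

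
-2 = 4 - 6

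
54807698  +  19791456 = 74599154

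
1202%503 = 196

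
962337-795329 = 167008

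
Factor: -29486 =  - 2^1*23^1*641^1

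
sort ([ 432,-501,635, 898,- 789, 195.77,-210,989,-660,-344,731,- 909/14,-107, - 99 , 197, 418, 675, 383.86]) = [- 789,-660 ,-501,-344,-210, - 107, -99,  -  909/14,195.77,197 , 383.86, 418, 432,635,675, 731 , 898, 989 ] 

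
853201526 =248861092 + 604340434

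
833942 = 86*9697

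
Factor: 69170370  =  2^1 * 3^1 * 5^1*47^1*49057^1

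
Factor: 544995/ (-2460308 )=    - 2^(  -  2 )*3^3*5^1*11^1*17^(  -  1)*97^(-1)*367^1*373^( - 1)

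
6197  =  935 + 5262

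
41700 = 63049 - 21349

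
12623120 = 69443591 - 56820471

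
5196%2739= 2457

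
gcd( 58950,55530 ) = 90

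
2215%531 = 91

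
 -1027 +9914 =8887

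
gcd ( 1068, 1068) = 1068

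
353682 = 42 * 8421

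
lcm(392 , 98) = 392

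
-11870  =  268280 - 280150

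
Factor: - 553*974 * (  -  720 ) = 387807840 = 2^5 * 3^2*5^1 * 7^1 * 79^1*487^1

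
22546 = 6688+15858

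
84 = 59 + 25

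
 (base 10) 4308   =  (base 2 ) 1000011010100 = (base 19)BHE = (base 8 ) 10324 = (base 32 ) 46K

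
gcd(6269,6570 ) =1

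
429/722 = 429/722 = 0.59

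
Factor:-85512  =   - 2^3*3^1* 7^1 * 509^1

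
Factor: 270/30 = 9 = 3^2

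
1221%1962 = 1221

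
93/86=1  +  7/86 = 1.08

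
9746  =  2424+7322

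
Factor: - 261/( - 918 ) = 2^(-1)*3^(-1)*17^( - 1 )*29^1 = 29/102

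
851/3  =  851/3 = 283.67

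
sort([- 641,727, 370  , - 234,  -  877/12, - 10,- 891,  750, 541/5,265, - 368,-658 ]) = [ - 891, - 658, - 641, - 368, -234, - 877/12,  -  10,541/5,265, 370,  727,750 ] 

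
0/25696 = 0= 0.00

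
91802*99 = 9088398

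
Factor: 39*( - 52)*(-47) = 2^2 * 3^1*13^2*47^1 = 95316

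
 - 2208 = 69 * ( - 32)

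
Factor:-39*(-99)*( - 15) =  - 57915 = -  3^4*5^1*11^1  *  13^1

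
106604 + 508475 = 615079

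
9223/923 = 9223/923 = 9.99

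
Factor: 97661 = 61^1*1601^1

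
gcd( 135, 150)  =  15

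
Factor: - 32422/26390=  - 43/35 = - 5^ ( - 1)*7^( - 1)*43^1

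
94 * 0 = 0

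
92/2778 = 46/1389 = 0.03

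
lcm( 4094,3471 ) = 159666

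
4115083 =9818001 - 5702918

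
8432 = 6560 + 1872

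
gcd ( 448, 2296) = 56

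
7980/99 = 80 + 20/33  =  80.61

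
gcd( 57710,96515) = 995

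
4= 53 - 49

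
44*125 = 5500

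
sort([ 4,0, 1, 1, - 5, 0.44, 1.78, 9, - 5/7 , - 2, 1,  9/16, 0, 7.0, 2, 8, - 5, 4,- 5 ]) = [ - 5, - 5, - 5, - 2, - 5/7,0,0,0.44,9/16, 1, 1,1,1.78, 2 , 4, 4, 7.0,8, 9 ]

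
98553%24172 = 1865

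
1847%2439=1847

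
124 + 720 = 844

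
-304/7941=-1+7637/7941 = - 0.04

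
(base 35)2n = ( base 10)93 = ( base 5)333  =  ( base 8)135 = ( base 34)2p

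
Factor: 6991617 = 3^1 * 2330539^1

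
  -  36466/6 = - 18233/3 = - 6077.67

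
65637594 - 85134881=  - 19497287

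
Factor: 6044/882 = 2^1*3^( - 2)*7^( - 2 )*1511^1 = 3022/441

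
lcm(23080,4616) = 23080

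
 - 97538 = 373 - 97911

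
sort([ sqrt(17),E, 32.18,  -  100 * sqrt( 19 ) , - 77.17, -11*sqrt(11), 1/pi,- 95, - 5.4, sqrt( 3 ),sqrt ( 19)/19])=[-100 * sqrt( 19 ), - 95, - 77.17, - 11 * sqrt (11 ),-5.4,sqrt ( 19)/19,1/pi,  sqrt ( 3),E,sqrt(17),32.18]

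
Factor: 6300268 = 2^2*13^1 *17^1*7127^1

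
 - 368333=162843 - 531176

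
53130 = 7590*7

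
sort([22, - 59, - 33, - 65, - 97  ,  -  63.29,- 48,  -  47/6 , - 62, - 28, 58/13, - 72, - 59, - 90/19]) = [- 97, - 72, - 65, - 63.29,-62, - 59 ,-59,  -  48, - 33, - 28, -47/6, -90/19, 58/13, 22]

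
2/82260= 1/41130  =  0.00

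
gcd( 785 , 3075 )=5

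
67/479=67/479 = 0.14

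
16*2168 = 34688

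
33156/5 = 6631 + 1/5 = 6631.20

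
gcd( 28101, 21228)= 87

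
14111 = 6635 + 7476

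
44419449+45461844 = 89881293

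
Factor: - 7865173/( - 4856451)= 3^( - 1)*43^1*101^1*1811^1*1618817^ ( - 1) 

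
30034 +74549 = 104583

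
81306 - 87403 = - 6097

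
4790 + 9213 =14003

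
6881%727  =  338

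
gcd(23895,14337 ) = 4779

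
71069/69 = 71069/69 = 1029.99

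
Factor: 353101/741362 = 2^(-1)* 7^1*41^(-1 )*73^1*691^1*9041^ (-1 ) 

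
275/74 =275/74 = 3.72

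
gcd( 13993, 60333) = 7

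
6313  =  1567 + 4746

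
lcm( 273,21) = 273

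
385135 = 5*77027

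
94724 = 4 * 23681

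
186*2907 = 540702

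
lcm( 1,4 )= 4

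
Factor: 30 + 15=45  =  3^2*5^1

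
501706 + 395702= 897408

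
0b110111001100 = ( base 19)9eh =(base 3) 11211211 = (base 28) 4E4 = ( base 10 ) 3532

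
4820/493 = 4820/493 = 9.78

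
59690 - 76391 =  - 16701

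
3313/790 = 4 + 153/790 = 4.19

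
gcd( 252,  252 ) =252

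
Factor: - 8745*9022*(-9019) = 2^1*3^1*5^1*11^1*13^1 * 29^1*53^1*311^1*347^1  =  711575560410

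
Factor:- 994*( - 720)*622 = 2^6*3^2*5^1*7^1*71^1*311^1 = 445152960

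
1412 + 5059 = 6471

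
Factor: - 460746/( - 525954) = 3^1*179^1*613^(-1 ) =537/613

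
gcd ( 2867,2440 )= 61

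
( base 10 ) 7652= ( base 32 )7F4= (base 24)d6k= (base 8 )16744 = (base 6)55232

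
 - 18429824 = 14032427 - 32462251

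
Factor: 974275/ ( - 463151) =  - 5^2*13^( - 1) * 23^(-1)*1549^( - 1) * 38971^1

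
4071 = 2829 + 1242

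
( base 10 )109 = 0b1101101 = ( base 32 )3D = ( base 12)91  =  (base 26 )45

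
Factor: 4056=2^3*3^1*13^2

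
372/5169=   124/1723=0.07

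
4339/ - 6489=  - 1  +  2150/6489 = -0.67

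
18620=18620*1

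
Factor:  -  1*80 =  - 80 = - 2^4*5^1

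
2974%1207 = 560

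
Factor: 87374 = 2^1*7^1*79^2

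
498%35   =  8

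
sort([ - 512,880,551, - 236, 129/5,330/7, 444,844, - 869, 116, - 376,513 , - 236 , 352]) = [ - 869, - 512, - 376, - 236, - 236,129/5,  330/7,116,352, 444,  513, 551,  844,880 ] 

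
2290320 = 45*50896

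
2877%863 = 288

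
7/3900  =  7/3900=0.00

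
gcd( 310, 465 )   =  155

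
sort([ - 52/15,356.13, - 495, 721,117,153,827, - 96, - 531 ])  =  [ - 531,-495, - 96, - 52/15,  117, 153  ,  356.13 , 721,827] 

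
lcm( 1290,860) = 2580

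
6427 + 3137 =9564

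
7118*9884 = 70354312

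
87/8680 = 87/8680=0.01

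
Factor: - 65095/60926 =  - 2^(-1)*5^1 *41^( - 1)*47^1* 277^1*743^ (-1 )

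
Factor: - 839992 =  - 2^3*104999^1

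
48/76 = 12/19 = 0.63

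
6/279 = 2/93 = 0.02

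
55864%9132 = 1072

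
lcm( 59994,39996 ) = 119988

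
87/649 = 87/649 =0.13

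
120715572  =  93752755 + 26962817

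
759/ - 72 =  - 253/24 = - 10.54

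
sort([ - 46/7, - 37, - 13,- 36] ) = [ - 37, - 36, - 13, - 46/7] 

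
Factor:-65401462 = -2^1 * 7^1*113^1*41341^1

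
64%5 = 4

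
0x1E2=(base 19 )167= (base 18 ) 18e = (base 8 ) 742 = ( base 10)482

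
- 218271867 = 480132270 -698404137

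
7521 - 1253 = 6268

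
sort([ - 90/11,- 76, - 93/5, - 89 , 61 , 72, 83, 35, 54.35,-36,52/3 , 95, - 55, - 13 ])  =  [ - 89,- 76, - 55, - 36, - 93/5,-13,-90/11, 52/3, 35, 54.35,61, 72,83,95 ]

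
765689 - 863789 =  - 98100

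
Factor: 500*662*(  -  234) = -2^4 * 3^2*5^3*13^1*331^1 = - 77454000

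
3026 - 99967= - 96941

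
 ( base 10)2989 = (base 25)4JE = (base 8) 5655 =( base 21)6G7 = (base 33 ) 2OJ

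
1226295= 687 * 1785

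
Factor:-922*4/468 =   -  2^1 * 3^(  -  2 )*13^( - 1 )*461^1 = -  922/117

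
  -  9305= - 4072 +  - 5233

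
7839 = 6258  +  1581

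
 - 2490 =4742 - 7232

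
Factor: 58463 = 17^1 * 19^1  *181^1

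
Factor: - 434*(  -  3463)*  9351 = 2^1*3^2*7^1 * 31^1*1039^1*3463^1 = 14054010642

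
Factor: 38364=2^2*3^1*23^1 * 139^1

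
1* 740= 740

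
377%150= 77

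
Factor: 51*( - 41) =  - 3^1*17^1*41^1 = - 2091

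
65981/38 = 1736 + 13/38= 1736.34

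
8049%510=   399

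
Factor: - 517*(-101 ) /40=52217/40 = 2^( - 3 ) * 5^( - 1 )*11^1 *47^1*101^1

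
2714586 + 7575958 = 10290544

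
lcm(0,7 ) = 0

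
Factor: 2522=2^1 * 13^1 *97^1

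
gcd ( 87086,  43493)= 1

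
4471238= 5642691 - 1171453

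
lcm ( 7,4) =28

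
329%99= 32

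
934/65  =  934/65 =14.37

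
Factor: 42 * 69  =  2^1*3^2*7^1*23^1= 2898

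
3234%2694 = 540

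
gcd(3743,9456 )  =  197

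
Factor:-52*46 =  - 2^3*13^1*23^1 = - 2392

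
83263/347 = 83263/347=239.95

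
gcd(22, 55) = 11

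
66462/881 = 75 + 387/881 = 75.44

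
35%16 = 3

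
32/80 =2/5 =0.40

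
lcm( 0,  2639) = 0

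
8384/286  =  4192/143=29.31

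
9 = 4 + 5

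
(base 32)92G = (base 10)9296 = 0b10010001010000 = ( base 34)81E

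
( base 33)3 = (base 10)3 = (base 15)3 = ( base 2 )11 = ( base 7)3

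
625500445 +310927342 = 936427787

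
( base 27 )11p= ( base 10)781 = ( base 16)30d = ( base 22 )1DB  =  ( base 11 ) 650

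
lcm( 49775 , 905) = 49775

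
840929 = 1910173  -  1069244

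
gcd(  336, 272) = 16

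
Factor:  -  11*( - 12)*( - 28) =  - 2^4 * 3^1*7^1*11^1 = - 3696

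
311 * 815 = 253465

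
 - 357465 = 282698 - 640163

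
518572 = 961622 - 443050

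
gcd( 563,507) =1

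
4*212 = 848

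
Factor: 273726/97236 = 2^(  -  1) *3^1 * 73^(-1 )*137^1 = 411/146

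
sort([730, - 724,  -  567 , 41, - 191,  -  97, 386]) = [  -  724,-567,- 191, - 97,41,386,730 ]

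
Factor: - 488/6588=  -  2/27= - 2^1*3^( - 3)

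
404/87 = 404/87= 4.64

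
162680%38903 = 7068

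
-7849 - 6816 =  - 14665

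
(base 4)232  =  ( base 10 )46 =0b101110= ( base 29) 1H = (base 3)1201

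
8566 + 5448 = 14014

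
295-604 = - 309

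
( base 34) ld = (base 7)2056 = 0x2d7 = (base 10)727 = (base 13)43C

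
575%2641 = 575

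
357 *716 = 255612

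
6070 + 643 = 6713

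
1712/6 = 856/3 = 285.33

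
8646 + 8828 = 17474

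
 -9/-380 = 9/380  =  0.02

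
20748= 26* 798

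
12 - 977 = - 965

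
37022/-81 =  - 37022/81 = -  457.06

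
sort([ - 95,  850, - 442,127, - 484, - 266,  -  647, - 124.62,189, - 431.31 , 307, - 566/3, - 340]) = [ - 647  , - 484,-442, - 431.31, - 340, - 266, - 566/3, - 124.62, - 95, 127,189, 307,850 ] 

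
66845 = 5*13369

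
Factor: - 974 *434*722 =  - 2^3*7^1*19^2*31^1*487^1 = - 305200952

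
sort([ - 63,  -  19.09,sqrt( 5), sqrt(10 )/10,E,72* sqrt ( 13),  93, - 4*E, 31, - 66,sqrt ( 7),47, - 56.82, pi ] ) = [ - 66,-63, - 56.82, - 19.09, - 4*E,  sqrt( 10)/10, sqrt( 5 ), sqrt( 7 ),  E,pi, 31,47,93,72*sqrt( 13) ] 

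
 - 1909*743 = -1418387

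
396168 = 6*66028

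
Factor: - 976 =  - 2^4*61^1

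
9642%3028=558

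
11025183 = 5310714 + 5714469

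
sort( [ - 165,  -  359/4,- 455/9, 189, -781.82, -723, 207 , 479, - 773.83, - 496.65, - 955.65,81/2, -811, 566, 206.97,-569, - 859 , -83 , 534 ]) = [-955.65,- 859,-811, -781.82, - 773.83, - 723, - 569, - 496.65,  -  165, - 359/4, - 83, - 455/9, 81/2,189 , 206.97,207,479, 534,566]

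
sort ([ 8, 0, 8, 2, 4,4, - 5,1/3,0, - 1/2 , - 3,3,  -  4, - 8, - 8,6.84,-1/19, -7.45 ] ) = [ - 8, - 8, - 7.45, - 5 ,-4, - 3, - 1/2,-1/19,0, 0,1/3,  2,  3,4,4,  6.84 , 8,  8]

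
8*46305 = 370440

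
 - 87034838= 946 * ( - 92003)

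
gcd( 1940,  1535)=5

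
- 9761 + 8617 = -1144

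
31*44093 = 1366883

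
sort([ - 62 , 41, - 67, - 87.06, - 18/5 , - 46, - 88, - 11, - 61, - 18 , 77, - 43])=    [ - 88,-87.06, - 67,-62,  -  61,-46,-43, - 18,-11, - 18/5,41,77 ] 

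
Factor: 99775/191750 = 307/590 = 2^( - 1 )* 5^( - 1)*59^( - 1)  *  307^1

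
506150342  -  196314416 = 309835926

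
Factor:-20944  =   - 2^4*7^1*  11^1*17^1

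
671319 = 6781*99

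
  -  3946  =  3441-7387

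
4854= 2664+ 2190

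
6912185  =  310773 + 6601412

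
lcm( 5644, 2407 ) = 163676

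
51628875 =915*56425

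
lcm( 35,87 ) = 3045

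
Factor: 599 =599^1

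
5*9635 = 48175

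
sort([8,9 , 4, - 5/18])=[ - 5/18,  4,8, 9]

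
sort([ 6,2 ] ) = [2,6 ] 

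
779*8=6232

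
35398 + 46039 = 81437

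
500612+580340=1080952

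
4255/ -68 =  - 63 + 29/68 = - 62.57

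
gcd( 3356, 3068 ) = 4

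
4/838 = 2/419 = 0.00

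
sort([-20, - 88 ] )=[ - 88, - 20]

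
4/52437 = 4/52437 =0.00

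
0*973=0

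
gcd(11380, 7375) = 5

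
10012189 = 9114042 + 898147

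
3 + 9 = 12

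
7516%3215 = 1086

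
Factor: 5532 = 2^2*3^1 * 461^1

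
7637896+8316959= 15954855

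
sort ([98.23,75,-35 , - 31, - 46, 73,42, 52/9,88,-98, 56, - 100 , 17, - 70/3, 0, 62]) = [ - 100, - 98,-46, - 35 , -31,  -  70/3, 0, 52/9,  17, 42,  56, 62,73, 75, 88  ,  98.23]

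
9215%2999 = 218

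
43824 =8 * 5478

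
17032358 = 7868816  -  -9163542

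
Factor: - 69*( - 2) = 2^1*3^1*23^1= 138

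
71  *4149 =294579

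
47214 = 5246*9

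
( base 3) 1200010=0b10011000010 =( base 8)2302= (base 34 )11s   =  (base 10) 1218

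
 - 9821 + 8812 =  - 1009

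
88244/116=22061/29  =  760.72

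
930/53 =17 + 29/53 =17.55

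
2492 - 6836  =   - 4344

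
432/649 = 432/649 = 0.67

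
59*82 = 4838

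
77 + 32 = 109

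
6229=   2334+3895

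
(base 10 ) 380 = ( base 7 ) 1052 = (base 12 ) 278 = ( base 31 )C8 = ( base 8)574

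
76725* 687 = 52710075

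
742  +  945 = 1687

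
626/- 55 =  - 12  +  34/55 = - 11.38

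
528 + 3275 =3803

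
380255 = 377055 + 3200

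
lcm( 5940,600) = 59400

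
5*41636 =208180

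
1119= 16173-15054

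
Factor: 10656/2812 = 72/19 = 2^3 * 3^2*19^( - 1) 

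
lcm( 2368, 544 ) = 40256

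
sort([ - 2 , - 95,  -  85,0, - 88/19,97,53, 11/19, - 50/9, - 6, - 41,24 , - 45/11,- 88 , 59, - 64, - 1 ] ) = [-95,-88, - 85,-64, - 41, -6,-50/9, - 88/19, - 45/11, - 2 , - 1,0, 11/19,24,53,  59, 97]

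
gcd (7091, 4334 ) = 1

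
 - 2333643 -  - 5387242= 3053599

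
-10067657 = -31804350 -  - 21736693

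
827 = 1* 827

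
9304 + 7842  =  17146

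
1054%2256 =1054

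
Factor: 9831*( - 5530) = -2^1*3^1*5^1*7^1 * 29^1*79^1*113^1 = - 54365430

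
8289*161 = 1334529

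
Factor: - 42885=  - 3^2 * 5^1*953^1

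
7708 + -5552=2156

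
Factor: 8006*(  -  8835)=-70733010 = - 2^1*3^1*5^1*19^1*31^1*4003^1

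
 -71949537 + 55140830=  - 16808707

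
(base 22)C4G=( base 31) 64M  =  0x1718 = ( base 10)5912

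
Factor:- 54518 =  - 2^1  *27259^1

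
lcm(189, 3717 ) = 11151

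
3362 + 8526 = 11888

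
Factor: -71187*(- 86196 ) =6136034652 =2^2*3^2*11^1 * 61^1*389^1*653^1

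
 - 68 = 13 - 81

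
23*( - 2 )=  - 46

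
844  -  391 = 453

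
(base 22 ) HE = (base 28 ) do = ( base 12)284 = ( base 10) 388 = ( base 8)604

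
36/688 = 9/172 = 0.05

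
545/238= 2 + 69/238 = 2.29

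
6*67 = 402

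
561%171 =48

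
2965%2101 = 864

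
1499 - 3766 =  - 2267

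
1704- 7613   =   - 5909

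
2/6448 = 1/3224 = 0.00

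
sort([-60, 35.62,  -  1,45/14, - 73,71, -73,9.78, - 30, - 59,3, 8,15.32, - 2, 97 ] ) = [ - 73, - 73, - 60, - 59,-30 ,  -  2, - 1,3, 45/14,8, 9.78, 15.32,35.62,71,97 ]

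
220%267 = 220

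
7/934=7/934 = 0.01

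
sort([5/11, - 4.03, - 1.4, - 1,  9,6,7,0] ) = [ - 4.03, - 1.4, - 1,0,5/11,6,7, 9 ] 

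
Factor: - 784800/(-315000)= 2^2*5^ ( - 2 )*7^(-1)*109^1 = 436/175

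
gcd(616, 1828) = 4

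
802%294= 214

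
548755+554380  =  1103135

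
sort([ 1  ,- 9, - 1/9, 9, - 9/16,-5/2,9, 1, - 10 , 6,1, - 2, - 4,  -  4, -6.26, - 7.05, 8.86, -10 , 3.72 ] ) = [-10, -10, - 9, - 7.05, - 6.26, - 4,-4, - 5/2, - 2 , - 9/16, - 1/9, 1, 1, 1, 3.72 , 6,8.86, 9, 9]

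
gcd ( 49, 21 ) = 7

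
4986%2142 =702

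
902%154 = 132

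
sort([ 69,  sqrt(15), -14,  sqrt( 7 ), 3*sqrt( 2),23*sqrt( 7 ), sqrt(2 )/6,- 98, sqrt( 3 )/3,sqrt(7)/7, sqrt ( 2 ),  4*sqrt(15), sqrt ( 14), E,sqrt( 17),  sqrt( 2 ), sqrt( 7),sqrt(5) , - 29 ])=[  -  98, - 29, - 14,sqrt( 2) /6,sqrt( 7 )/7,sqrt( 3 ) /3,sqrt( 2 ) , sqrt( 2 ),sqrt(5 ),sqrt( 7 ),  sqrt ( 7), E,sqrt(14),  sqrt( 15 ), sqrt( 17), 3*  sqrt(2 ), 4*sqrt(15),23*sqrt( 7 ), 69 ] 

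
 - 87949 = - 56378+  - 31571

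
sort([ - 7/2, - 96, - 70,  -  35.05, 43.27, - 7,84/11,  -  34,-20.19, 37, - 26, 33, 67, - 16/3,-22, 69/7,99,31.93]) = [ - 96, - 70, - 35.05 , - 34, - 26,  -  22,-20.19 , -7, - 16/3, - 7/2,84/11 , 69/7,31.93,  33 , 37,43.27,67,  99]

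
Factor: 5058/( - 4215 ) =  - 2^1*3^1*5^(-1 )= - 6/5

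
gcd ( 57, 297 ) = 3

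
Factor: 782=2^1*17^1 * 23^1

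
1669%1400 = 269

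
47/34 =47/34 = 1.38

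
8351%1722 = 1463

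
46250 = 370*125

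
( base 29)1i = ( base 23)21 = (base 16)2F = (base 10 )47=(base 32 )1f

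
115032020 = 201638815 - 86606795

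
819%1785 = 819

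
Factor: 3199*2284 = 2^2*7^1*457^1*571^1 = 7306516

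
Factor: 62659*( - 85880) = - 5381154920= - 2^3*5^1*19^1*113^1*62659^1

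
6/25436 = 3/12718=0.00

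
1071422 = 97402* 11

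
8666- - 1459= 10125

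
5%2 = 1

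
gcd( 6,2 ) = 2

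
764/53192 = 191/13298 = 0.01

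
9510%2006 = 1486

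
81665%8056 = 1105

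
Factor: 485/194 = 2^( - 1)*5^1 =5/2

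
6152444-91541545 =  -85389101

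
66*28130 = 1856580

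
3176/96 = 33 + 1/12=33.08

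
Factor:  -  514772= - 2^2*128693^1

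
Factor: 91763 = 7^1*13109^1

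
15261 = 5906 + 9355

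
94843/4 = 94843/4 = 23710.75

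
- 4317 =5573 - 9890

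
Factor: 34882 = 2^1*107^1 * 163^1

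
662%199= 65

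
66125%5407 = 1241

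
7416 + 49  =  7465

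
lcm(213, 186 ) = 13206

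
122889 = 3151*39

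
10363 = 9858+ 505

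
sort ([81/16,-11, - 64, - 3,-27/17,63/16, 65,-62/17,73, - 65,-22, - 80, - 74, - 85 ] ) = [ - 85 , -80,-74, - 65,  -  64, - 22, - 11,-62/17,- 3, - 27/17,  63/16,81/16, 65, 73]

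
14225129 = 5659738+8565391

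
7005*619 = 4336095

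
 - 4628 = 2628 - 7256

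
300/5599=300/5599 = 0.05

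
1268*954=1209672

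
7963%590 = 293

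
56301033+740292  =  57041325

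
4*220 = 880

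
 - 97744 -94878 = - 192622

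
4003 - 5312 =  - 1309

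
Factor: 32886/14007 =2^1*3^3*23^( - 1 ) = 54/23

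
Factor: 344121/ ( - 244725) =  - 457/325= - 5^(  -  2)*13^( - 1) *457^1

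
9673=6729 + 2944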